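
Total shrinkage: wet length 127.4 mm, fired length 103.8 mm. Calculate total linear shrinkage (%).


TS = (127.4 - 103.8) / 127.4 * 100 = 18.52%

18.52


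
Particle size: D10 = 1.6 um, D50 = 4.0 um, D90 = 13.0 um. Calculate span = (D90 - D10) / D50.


Span = (13.0 - 1.6) / 4.0 = 11.4 / 4.0 = 2.85

2.85


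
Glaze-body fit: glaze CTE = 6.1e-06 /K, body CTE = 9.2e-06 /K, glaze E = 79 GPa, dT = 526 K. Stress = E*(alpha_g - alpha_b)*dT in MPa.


Stress = 79*1000*(6.1e-06 - 9.2e-06)*526 = -128.8 MPa

-128.8


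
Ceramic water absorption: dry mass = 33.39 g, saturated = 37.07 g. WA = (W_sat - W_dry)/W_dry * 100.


WA = (37.07 - 33.39) / 33.39 * 100 = 11.02%

11.02


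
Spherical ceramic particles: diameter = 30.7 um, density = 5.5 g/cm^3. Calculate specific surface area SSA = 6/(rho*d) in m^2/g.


SSA = 6 / (5.5 * 30.7) = 0.036 m^2/g

0.036


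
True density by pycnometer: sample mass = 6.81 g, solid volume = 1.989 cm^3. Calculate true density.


TD = 6.81 / 1.989 = 3.424 g/cm^3

3.424


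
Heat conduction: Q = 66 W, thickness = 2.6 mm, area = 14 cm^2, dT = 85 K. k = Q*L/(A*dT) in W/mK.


k = 66*2.6/1000/(14/10000*85) = 1.44 W/mK

1.44


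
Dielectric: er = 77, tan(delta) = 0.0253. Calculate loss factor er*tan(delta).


Loss = 77 * 0.0253 = 1.948

1.948


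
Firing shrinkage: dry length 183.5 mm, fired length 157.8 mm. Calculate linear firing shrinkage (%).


FS = (183.5 - 157.8) / 183.5 * 100 = 14.01%

14.01


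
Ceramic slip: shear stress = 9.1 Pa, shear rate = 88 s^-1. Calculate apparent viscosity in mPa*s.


eta = tau/gamma * 1000 = 9.1/88 * 1000 = 103.4 mPa*s

103.4


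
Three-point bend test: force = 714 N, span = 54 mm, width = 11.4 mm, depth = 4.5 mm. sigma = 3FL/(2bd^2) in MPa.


sigma = 3*714*54/(2*11.4*4.5^2) = 250.5 MPa

250.5


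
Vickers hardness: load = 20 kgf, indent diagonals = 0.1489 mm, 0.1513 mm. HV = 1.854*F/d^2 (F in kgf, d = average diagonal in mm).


d_avg = (0.1489+0.1513)/2 = 0.1501 mm
HV = 1.854*20/0.1501^2 = 1646

1646


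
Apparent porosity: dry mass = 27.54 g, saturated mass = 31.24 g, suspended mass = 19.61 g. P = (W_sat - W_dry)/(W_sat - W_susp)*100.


P = (31.24 - 27.54) / (31.24 - 19.61) * 100 = 3.7 / 11.63 * 100 = 31.8%

31.8


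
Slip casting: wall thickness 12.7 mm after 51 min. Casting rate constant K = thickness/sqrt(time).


K = 12.7 / sqrt(51) = 12.7 / 7.1414 = 1.778 mm/min^0.5

1.778


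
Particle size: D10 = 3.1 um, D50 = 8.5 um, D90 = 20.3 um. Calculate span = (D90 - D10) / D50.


Span = (20.3 - 3.1) / 8.5 = 17.2 / 8.5 = 2.024

2.024


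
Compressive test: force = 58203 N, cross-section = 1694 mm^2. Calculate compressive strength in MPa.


CS = 58203 / 1694 = 34.4 MPa

34.4


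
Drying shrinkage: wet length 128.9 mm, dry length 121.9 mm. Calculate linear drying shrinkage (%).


DS = (128.9 - 121.9) / 128.9 * 100 = 5.43%

5.43


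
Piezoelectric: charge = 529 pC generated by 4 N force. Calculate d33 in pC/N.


d33 = 529 / 4 = 132.3 pC/N

132.3


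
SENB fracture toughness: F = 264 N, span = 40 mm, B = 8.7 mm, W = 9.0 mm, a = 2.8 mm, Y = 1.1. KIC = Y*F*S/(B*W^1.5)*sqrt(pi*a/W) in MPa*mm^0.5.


KIC = 1.1*264*40/(8.7*9.0^1.5)*sqrt(pi*2.8/9.0) = 48.89

48.89


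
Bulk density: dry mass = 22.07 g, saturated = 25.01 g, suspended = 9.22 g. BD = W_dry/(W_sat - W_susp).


BD = 22.07 / (25.01 - 9.22) = 22.07 / 15.79 = 1.398 g/cm^3

1.398


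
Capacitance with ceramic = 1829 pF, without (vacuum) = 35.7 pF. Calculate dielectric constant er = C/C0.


er = 1829 / 35.7 = 51.23

51.23


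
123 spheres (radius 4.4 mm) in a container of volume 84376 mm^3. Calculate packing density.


V_sphere = 4/3*pi*4.4^3 = 356.8179 mm^3
Total V = 123*356.8179 = 43888.6017 mm^3
PD = 43888.6017 / 84376 = 0.52

0.52


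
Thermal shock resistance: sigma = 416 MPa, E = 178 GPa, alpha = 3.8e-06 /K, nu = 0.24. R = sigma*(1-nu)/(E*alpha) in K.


R = 416*(1-0.24)/(178*1000*3.8e-06) = 467 K

467


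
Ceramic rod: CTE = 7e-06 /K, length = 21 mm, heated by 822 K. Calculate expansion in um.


dL = 7e-06 * 21 * 822 * 1000 = 120.834 um

120.834


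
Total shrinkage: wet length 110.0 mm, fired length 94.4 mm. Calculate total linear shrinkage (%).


TS = (110.0 - 94.4) / 110.0 * 100 = 14.18%

14.18


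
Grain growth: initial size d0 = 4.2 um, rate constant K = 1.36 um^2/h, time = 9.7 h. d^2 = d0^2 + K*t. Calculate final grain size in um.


d^2 = 4.2^2 + 1.36*9.7 = 30.832
d = sqrt(30.832) = 5.55 um

5.55


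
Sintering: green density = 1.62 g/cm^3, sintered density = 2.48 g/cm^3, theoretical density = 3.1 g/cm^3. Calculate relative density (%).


Relative = 2.48 / 3.1 * 100 = 80.0%

80.0


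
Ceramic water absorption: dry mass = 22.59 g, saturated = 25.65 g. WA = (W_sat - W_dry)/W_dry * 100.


WA = (25.65 - 22.59) / 22.59 * 100 = 13.55%

13.55


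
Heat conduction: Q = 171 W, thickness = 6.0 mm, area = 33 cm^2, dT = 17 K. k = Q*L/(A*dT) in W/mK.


k = 171*6.0/1000/(33/10000*17) = 18.29 W/mK

18.29


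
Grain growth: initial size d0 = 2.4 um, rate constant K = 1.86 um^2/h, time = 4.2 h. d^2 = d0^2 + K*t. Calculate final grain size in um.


d^2 = 2.4^2 + 1.86*4.2 = 13.572
d = sqrt(13.572) = 3.68 um

3.68


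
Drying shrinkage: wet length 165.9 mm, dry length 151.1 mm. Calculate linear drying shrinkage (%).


DS = (165.9 - 151.1) / 165.9 * 100 = 8.92%

8.92


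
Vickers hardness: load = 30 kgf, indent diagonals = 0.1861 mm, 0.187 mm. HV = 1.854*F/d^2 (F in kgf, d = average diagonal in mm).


d_avg = (0.1861+0.187)/2 = 0.18655 mm
HV = 1.854*30/0.18655^2 = 1598

1598


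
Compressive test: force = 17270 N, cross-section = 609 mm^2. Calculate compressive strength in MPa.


CS = 17270 / 609 = 28.4 MPa

28.4


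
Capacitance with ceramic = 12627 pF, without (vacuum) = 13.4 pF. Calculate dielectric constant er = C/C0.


er = 12627 / 13.4 = 942.31

942.31


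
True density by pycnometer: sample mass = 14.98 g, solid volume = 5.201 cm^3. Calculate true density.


TD = 14.98 / 5.201 = 2.88 g/cm^3

2.88


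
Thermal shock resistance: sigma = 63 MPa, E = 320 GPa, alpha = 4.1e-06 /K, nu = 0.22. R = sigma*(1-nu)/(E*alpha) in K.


R = 63*(1-0.22)/(320*1000*4.1e-06) = 37 K

37


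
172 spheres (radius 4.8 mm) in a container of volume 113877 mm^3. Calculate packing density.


V_sphere = 4/3*pi*4.8^3 = 463.2467 mm^3
Total V = 172*463.2467 = 79678.4324 mm^3
PD = 79678.4324 / 113877 = 0.7

0.7


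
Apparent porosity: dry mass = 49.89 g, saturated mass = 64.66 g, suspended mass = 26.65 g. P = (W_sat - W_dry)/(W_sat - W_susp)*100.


P = (64.66 - 49.89) / (64.66 - 26.65) * 100 = 14.77 / 38.01 * 100 = 38.9%

38.9


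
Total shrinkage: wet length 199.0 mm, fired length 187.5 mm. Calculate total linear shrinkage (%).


TS = (199.0 - 187.5) / 199.0 * 100 = 5.78%

5.78


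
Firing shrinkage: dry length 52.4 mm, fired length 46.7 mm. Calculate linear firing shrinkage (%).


FS = (52.4 - 46.7) / 52.4 * 100 = 10.88%

10.88


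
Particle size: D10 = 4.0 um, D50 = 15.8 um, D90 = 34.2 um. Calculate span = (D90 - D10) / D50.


Span = (34.2 - 4.0) / 15.8 = 30.2 / 15.8 = 1.911

1.911


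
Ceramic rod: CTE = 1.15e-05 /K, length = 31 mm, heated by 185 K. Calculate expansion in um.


dL = 1.15e-05 * 31 * 185 * 1000 = 65.953 um

65.953


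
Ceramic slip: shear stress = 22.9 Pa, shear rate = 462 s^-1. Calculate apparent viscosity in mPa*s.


eta = tau/gamma * 1000 = 22.9/462 * 1000 = 49.6 mPa*s

49.6


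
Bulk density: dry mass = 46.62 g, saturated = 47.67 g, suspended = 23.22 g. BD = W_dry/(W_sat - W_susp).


BD = 46.62 / (47.67 - 23.22) = 46.62 / 24.45 = 1.907 g/cm^3

1.907


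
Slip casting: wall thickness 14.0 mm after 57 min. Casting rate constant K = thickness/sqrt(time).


K = 14.0 / sqrt(57) = 14.0 / 7.5498 = 1.854 mm/min^0.5

1.854


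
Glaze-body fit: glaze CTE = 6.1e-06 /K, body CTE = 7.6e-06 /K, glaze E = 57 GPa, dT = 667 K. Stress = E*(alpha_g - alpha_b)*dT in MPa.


Stress = 57*1000*(6.1e-06 - 7.6e-06)*667 = -57.0 MPa

-57.0


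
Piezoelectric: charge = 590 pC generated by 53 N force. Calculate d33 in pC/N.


d33 = 590 / 53 = 11.1 pC/N

11.1


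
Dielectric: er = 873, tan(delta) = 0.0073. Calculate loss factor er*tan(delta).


Loss = 873 * 0.0073 = 6.373

6.373


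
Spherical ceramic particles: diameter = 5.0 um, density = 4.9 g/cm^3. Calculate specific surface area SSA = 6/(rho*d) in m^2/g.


SSA = 6 / (4.9 * 5.0) = 0.245 m^2/g

0.245


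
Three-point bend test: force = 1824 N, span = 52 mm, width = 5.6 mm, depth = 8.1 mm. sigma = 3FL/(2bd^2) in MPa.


sigma = 3*1824*52/(2*5.6*8.1^2) = 387.2 MPa

387.2


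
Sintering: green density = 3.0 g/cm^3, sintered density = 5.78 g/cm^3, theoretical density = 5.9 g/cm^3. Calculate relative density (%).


Relative = 5.78 / 5.9 * 100 = 98.0%

98.0


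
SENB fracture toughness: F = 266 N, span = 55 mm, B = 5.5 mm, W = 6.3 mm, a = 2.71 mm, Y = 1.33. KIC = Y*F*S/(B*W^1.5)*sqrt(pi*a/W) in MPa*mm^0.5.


KIC = 1.33*266*55/(5.5*6.3^1.5)*sqrt(pi*2.71/6.3) = 260.08

260.08


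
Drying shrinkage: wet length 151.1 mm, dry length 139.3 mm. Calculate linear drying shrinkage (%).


DS = (151.1 - 139.3) / 151.1 * 100 = 7.81%

7.81


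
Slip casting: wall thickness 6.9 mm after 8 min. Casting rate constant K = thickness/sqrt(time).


K = 6.9 / sqrt(8) = 6.9 / 2.8284 = 2.44 mm/min^0.5

2.44


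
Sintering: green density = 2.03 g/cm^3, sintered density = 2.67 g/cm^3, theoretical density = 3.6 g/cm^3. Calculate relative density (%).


Relative = 2.67 / 3.6 * 100 = 74.2%

74.2


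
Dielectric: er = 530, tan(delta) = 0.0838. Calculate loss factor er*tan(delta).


Loss = 530 * 0.0838 = 44.414

44.414


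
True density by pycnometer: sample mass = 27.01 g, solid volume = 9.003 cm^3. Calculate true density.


TD = 27.01 / 9.003 = 3.0 g/cm^3

3.0


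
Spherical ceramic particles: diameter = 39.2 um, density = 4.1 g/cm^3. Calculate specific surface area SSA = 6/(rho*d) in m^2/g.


SSA = 6 / (4.1 * 39.2) = 0.037 m^2/g

0.037


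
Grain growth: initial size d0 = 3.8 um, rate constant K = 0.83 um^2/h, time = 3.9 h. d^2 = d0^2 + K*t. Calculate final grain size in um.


d^2 = 3.8^2 + 0.83*3.9 = 17.677
d = sqrt(17.677) = 4.2 um

4.2


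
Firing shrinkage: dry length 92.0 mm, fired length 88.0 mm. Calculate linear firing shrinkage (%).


FS = (92.0 - 88.0) / 92.0 * 100 = 4.35%

4.35


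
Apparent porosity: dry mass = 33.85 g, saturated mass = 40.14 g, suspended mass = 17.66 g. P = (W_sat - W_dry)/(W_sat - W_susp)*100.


P = (40.14 - 33.85) / (40.14 - 17.66) * 100 = 6.29 / 22.48 * 100 = 28.0%

28.0


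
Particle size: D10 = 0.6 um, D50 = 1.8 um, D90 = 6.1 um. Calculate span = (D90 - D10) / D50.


Span = (6.1 - 0.6) / 1.8 = 5.5 / 1.8 = 3.056

3.056


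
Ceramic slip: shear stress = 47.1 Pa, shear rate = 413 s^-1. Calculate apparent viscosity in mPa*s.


eta = tau/gamma * 1000 = 47.1/413 * 1000 = 114.0 mPa*s

114.0


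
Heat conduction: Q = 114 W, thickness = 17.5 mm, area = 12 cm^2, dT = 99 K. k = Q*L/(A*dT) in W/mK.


k = 114*17.5/1000/(12/10000*99) = 16.79 W/mK

16.79


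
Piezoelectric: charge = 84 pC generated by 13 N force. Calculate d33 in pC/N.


d33 = 84 / 13 = 6.5 pC/N

6.5


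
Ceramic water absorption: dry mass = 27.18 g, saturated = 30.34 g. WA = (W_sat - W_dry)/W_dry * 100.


WA = (30.34 - 27.18) / 27.18 * 100 = 11.63%

11.63


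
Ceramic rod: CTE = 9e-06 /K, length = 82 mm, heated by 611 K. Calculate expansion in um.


dL = 9e-06 * 82 * 611 * 1000 = 450.918 um

450.918


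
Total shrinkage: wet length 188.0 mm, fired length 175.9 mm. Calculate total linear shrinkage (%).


TS = (188.0 - 175.9) / 188.0 * 100 = 6.44%

6.44


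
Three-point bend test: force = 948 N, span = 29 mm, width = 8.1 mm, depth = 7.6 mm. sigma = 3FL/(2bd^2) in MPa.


sigma = 3*948*29/(2*8.1*7.6^2) = 88.1 MPa

88.1


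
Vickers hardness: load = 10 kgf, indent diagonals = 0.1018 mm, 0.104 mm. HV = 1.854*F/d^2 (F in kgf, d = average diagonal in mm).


d_avg = (0.1018+0.104)/2 = 0.1029 mm
HV = 1.854*10/0.1029^2 = 1751

1751


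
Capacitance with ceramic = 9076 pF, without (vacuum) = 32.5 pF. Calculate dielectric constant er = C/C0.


er = 9076 / 32.5 = 279.26

279.26


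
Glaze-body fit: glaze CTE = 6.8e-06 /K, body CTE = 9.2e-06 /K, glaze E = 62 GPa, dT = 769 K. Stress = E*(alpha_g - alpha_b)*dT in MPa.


Stress = 62*1000*(6.8e-06 - 9.2e-06)*769 = -114.4 MPa

-114.4


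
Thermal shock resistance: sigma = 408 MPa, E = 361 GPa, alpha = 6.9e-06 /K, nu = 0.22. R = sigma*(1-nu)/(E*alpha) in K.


R = 408*(1-0.22)/(361*1000*6.9e-06) = 128 K

128


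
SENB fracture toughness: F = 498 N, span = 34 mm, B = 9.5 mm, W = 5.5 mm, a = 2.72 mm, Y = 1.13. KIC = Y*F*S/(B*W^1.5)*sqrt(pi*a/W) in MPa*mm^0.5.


KIC = 1.13*498*34/(9.5*5.5^1.5)*sqrt(pi*2.72/5.5) = 194.62

194.62


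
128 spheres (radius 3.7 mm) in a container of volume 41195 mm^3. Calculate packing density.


V_sphere = 4/3*pi*3.7^3 = 212.1748 mm^3
Total V = 128*212.1748 = 27158.3744 mm^3
PD = 27158.3744 / 41195 = 0.659

0.659


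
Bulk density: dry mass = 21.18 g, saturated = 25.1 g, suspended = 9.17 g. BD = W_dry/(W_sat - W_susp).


BD = 21.18 / (25.1 - 9.17) = 21.18 / 15.93 = 1.33 g/cm^3

1.33


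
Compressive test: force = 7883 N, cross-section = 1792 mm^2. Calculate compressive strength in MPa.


CS = 7883 / 1792 = 4.4 MPa

4.4


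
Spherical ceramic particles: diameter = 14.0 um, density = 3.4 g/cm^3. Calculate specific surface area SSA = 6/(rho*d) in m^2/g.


SSA = 6 / (3.4 * 14.0) = 0.126 m^2/g

0.126


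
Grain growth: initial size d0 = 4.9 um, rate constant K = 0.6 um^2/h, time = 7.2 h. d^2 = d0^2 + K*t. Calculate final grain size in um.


d^2 = 4.9^2 + 0.6*7.2 = 28.33
d = sqrt(28.33) = 5.32 um

5.32


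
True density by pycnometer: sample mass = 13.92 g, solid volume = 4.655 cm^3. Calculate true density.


TD = 13.92 / 4.655 = 2.99 g/cm^3

2.99


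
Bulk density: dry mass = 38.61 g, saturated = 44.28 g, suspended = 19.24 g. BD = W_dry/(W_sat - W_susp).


BD = 38.61 / (44.28 - 19.24) = 38.61 / 25.04 = 1.542 g/cm^3

1.542


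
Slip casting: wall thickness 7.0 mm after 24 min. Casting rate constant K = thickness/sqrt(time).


K = 7.0 / sqrt(24) = 7.0 / 4.899 = 1.429 mm/min^0.5

1.429


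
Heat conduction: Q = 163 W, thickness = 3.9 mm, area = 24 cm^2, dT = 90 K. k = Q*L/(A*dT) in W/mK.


k = 163*3.9/1000/(24/10000*90) = 2.94 W/mK

2.94


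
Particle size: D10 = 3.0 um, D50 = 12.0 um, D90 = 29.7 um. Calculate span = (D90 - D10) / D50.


Span = (29.7 - 3.0) / 12.0 = 26.7 / 12.0 = 2.225

2.225


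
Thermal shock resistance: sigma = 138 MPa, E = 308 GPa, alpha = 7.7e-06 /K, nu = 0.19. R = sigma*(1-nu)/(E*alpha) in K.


R = 138*(1-0.19)/(308*1000*7.7e-06) = 47 K

47


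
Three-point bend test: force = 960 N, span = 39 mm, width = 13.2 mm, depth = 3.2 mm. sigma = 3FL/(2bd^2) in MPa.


sigma = 3*960*39/(2*13.2*3.2^2) = 415.5 MPa

415.5


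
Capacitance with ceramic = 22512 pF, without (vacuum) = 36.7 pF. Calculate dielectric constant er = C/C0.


er = 22512 / 36.7 = 613.41

613.41


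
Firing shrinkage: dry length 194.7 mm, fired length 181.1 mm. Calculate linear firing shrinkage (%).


FS = (194.7 - 181.1) / 194.7 * 100 = 6.99%

6.99


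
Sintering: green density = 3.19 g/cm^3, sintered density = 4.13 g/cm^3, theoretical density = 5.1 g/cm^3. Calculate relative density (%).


Relative = 4.13 / 5.1 * 100 = 81.0%

81.0


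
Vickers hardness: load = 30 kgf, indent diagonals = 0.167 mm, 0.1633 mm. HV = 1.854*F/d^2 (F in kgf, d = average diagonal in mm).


d_avg = (0.167+0.1633)/2 = 0.16515 mm
HV = 1.854*30/0.16515^2 = 2039

2039


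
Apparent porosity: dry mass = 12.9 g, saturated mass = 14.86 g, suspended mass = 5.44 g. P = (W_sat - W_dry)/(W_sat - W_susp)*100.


P = (14.86 - 12.9) / (14.86 - 5.44) * 100 = 1.96 / 9.42 * 100 = 20.8%

20.8


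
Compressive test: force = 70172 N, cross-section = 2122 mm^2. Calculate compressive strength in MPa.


CS = 70172 / 2122 = 33.1 MPa

33.1


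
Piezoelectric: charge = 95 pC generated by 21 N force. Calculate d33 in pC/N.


d33 = 95 / 21 = 4.5 pC/N

4.5


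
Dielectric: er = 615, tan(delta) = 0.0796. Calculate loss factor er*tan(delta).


Loss = 615 * 0.0796 = 48.954

48.954


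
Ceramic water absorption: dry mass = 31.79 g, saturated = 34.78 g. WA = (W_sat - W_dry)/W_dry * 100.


WA = (34.78 - 31.79) / 31.79 * 100 = 9.41%

9.41


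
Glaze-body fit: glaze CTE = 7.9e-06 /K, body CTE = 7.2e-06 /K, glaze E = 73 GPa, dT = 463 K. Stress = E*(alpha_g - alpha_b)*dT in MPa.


Stress = 73*1000*(7.9e-06 - 7.2e-06)*463 = 23.7 MPa

23.7


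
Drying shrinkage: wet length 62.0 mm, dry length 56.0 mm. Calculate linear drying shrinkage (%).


DS = (62.0 - 56.0) / 62.0 * 100 = 9.68%

9.68


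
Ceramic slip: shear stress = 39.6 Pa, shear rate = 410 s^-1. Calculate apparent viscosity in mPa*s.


eta = tau/gamma * 1000 = 39.6/410 * 1000 = 96.6 mPa*s

96.6


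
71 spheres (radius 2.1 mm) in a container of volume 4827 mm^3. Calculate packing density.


V_sphere = 4/3*pi*2.1^3 = 38.7924 mm^3
Total V = 71*38.7924 = 2754.2604 mm^3
PD = 2754.2604 / 4827 = 0.571

0.571


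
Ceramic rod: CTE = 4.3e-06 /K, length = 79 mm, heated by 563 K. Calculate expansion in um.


dL = 4.3e-06 * 79 * 563 * 1000 = 191.251 um

191.251


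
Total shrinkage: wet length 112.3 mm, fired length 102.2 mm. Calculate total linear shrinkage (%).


TS = (112.3 - 102.2) / 112.3 * 100 = 8.99%

8.99


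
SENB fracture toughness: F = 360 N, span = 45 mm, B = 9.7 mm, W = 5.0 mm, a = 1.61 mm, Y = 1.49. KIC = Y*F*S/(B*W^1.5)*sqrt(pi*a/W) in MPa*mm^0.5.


KIC = 1.49*360*45/(9.7*5.0^1.5)*sqrt(pi*1.61/5.0) = 223.86

223.86


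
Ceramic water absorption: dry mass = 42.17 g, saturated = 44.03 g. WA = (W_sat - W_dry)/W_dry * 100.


WA = (44.03 - 42.17) / 42.17 * 100 = 4.41%

4.41


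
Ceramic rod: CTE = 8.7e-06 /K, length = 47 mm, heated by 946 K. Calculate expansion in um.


dL = 8.7e-06 * 47 * 946 * 1000 = 386.819 um

386.819


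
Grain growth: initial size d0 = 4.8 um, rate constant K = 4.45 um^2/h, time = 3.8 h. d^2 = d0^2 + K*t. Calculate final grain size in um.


d^2 = 4.8^2 + 4.45*3.8 = 39.95
d = sqrt(39.95) = 6.32 um

6.32


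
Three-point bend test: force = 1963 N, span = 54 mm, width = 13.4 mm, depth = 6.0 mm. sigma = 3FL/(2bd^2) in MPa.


sigma = 3*1963*54/(2*13.4*6.0^2) = 329.6 MPa

329.6


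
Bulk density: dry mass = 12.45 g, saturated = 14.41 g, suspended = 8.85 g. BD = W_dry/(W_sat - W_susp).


BD = 12.45 / (14.41 - 8.85) = 12.45 / 5.56 = 2.239 g/cm^3

2.239


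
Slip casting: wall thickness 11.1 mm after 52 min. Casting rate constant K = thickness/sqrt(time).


K = 11.1 / sqrt(52) = 11.1 / 7.2111 = 1.539 mm/min^0.5

1.539


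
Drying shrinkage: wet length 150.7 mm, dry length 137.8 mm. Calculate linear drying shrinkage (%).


DS = (150.7 - 137.8) / 150.7 * 100 = 8.56%

8.56


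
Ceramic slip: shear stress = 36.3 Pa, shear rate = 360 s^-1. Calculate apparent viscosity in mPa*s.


eta = tau/gamma * 1000 = 36.3/360 * 1000 = 100.8 mPa*s

100.8


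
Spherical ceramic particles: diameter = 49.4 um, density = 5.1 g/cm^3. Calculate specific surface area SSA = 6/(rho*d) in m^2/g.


SSA = 6 / (5.1 * 49.4) = 0.024 m^2/g

0.024


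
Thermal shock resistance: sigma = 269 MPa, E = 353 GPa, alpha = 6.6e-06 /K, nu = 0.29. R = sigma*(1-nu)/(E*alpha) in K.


R = 269*(1-0.29)/(353*1000*6.6e-06) = 82 K

82


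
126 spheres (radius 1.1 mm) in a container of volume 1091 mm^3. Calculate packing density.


V_sphere = 4/3*pi*1.1^3 = 5.5753 mm^3
Total V = 126*5.5753 = 702.4878 mm^3
PD = 702.4878 / 1091 = 0.644

0.644


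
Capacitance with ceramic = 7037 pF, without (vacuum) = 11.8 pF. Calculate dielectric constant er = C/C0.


er = 7037 / 11.8 = 596.36

596.36


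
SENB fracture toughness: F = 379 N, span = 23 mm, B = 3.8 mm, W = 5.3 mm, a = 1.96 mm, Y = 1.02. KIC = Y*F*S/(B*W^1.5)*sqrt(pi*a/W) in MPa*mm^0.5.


KIC = 1.02*379*23/(3.8*5.3^1.5)*sqrt(pi*1.96/5.3) = 206.7

206.7


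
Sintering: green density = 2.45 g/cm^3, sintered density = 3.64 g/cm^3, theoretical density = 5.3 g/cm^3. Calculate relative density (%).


Relative = 3.64 / 5.3 * 100 = 68.7%

68.7


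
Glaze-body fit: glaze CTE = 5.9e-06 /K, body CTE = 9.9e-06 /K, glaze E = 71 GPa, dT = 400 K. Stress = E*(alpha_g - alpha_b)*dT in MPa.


Stress = 71*1000*(5.9e-06 - 9.9e-06)*400 = -113.6 MPa

-113.6


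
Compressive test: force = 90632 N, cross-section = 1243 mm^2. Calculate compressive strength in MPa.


CS = 90632 / 1243 = 72.9 MPa

72.9


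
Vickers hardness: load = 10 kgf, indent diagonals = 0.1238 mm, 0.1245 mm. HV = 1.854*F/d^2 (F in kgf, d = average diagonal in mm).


d_avg = (0.1238+0.1245)/2 = 0.12415 mm
HV = 1.854*10/0.12415^2 = 1203

1203


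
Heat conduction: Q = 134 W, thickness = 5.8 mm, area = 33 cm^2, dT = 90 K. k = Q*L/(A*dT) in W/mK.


k = 134*5.8/1000/(33/10000*90) = 2.62 W/mK

2.62


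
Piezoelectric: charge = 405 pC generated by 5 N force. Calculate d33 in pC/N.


d33 = 405 / 5 = 81.0 pC/N

81.0


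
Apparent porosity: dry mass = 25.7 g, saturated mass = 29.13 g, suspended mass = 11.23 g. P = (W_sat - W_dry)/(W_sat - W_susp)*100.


P = (29.13 - 25.7) / (29.13 - 11.23) * 100 = 3.43 / 17.9 * 100 = 19.2%

19.2


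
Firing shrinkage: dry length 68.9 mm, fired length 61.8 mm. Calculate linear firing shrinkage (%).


FS = (68.9 - 61.8) / 68.9 * 100 = 10.3%

10.3


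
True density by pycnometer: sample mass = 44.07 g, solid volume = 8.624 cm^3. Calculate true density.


TD = 44.07 / 8.624 = 5.11 g/cm^3

5.11


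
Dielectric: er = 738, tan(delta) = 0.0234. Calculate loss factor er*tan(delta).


Loss = 738 * 0.0234 = 17.269

17.269


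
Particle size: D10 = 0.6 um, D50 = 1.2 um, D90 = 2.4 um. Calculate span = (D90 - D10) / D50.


Span = (2.4 - 0.6) / 1.2 = 1.8 / 1.2 = 1.5

1.5


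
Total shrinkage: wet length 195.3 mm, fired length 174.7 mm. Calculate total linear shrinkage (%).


TS = (195.3 - 174.7) / 195.3 * 100 = 10.55%

10.55


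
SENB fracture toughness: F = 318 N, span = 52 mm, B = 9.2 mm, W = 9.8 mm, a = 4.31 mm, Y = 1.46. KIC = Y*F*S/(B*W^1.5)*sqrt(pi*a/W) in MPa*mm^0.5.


KIC = 1.46*318*52/(9.2*9.8^1.5)*sqrt(pi*4.31/9.8) = 100.54

100.54


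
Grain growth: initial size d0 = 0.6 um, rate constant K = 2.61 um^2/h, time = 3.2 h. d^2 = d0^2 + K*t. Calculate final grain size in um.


d^2 = 0.6^2 + 2.61*3.2 = 8.712
d = sqrt(8.712) = 2.95 um

2.95


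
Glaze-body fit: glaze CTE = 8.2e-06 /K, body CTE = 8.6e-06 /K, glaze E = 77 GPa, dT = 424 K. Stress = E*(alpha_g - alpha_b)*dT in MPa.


Stress = 77*1000*(8.2e-06 - 8.6e-06)*424 = -13.1 MPa

-13.1


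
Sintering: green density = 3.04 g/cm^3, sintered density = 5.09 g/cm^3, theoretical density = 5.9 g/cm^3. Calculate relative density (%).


Relative = 5.09 / 5.9 * 100 = 86.3%

86.3


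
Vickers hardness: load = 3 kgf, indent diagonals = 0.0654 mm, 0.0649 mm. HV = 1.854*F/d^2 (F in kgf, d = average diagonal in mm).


d_avg = (0.0654+0.0649)/2 = 0.06515 mm
HV = 1.854*3/0.06515^2 = 1310

1310


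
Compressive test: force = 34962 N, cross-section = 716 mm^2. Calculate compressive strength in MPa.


CS = 34962 / 716 = 48.8 MPa

48.8


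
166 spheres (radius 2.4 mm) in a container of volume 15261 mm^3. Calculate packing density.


V_sphere = 4/3*pi*2.4^3 = 57.9058 mm^3
Total V = 166*57.9058 = 9612.3628 mm^3
PD = 9612.3628 / 15261 = 0.63

0.63


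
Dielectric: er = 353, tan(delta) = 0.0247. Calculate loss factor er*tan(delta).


Loss = 353 * 0.0247 = 8.719

8.719


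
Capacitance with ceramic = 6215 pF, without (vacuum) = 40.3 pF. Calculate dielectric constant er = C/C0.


er = 6215 / 40.3 = 154.22

154.22


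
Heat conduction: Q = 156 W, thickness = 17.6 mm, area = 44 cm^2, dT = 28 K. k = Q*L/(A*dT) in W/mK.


k = 156*17.6/1000/(44/10000*28) = 22.29 W/mK

22.29


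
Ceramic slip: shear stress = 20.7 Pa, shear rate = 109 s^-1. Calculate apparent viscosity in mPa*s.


eta = tau/gamma * 1000 = 20.7/109 * 1000 = 189.9 mPa*s

189.9


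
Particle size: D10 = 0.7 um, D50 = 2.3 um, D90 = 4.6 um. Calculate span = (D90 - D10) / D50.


Span = (4.6 - 0.7) / 2.3 = 3.9 / 2.3 = 1.696

1.696


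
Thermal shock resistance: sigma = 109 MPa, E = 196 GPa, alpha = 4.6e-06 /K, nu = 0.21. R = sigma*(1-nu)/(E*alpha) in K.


R = 109*(1-0.21)/(196*1000*4.6e-06) = 96 K

96


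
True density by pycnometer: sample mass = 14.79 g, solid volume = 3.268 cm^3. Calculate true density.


TD = 14.79 / 3.268 = 4.526 g/cm^3

4.526


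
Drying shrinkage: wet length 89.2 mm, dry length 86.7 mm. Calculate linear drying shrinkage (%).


DS = (89.2 - 86.7) / 89.2 * 100 = 2.8%

2.8


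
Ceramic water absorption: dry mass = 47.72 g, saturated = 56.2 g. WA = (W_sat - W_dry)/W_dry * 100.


WA = (56.2 - 47.72) / 47.72 * 100 = 17.77%

17.77


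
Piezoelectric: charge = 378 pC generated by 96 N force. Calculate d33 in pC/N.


d33 = 378 / 96 = 3.9 pC/N

3.9


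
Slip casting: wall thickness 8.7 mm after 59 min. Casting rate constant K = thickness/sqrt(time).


K = 8.7 / sqrt(59) = 8.7 / 7.6811 = 1.133 mm/min^0.5

1.133


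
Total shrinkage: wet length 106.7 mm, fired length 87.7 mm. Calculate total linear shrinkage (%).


TS = (106.7 - 87.7) / 106.7 * 100 = 17.81%

17.81


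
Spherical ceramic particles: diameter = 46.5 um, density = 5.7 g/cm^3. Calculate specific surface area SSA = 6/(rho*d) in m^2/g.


SSA = 6 / (5.7 * 46.5) = 0.023 m^2/g

0.023


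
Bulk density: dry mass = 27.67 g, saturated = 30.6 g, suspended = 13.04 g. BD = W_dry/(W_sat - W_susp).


BD = 27.67 / (30.6 - 13.04) = 27.67 / 17.56 = 1.576 g/cm^3

1.576


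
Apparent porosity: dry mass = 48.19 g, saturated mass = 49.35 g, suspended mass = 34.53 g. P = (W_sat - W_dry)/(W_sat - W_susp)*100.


P = (49.35 - 48.19) / (49.35 - 34.53) * 100 = 1.16 / 14.82 * 100 = 7.8%

7.8


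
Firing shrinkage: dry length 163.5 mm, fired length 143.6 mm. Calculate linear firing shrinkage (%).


FS = (163.5 - 143.6) / 163.5 * 100 = 12.17%

12.17


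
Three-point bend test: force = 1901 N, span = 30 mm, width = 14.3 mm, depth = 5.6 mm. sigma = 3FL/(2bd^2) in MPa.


sigma = 3*1901*30/(2*14.3*5.6^2) = 190.8 MPa

190.8


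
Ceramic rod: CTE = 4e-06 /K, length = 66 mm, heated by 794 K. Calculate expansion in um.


dL = 4e-06 * 66 * 794 * 1000 = 209.616 um

209.616


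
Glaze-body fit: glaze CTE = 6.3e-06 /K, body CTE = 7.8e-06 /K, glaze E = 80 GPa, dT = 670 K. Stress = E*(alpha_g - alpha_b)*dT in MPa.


Stress = 80*1000*(6.3e-06 - 7.8e-06)*670 = -80.4 MPa

-80.4


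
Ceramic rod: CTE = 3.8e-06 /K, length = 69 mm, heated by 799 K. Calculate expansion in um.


dL = 3.8e-06 * 69 * 799 * 1000 = 209.498 um

209.498


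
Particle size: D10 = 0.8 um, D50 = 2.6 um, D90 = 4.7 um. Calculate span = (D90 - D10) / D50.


Span = (4.7 - 0.8) / 2.6 = 3.9 / 2.6 = 1.5

1.5


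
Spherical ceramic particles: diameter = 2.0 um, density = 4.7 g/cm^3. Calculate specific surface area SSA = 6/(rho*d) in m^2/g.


SSA = 6 / (4.7 * 2.0) = 0.638 m^2/g

0.638


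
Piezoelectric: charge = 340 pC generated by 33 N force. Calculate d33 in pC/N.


d33 = 340 / 33 = 10.3 pC/N

10.3


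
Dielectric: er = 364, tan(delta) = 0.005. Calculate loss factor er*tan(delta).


Loss = 364 * 0.005 = 1.82

1.82


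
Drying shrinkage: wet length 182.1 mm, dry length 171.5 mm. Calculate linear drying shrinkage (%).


DS = (182.1 - 171.5) / 182.1 * 100 = 5.82%

5.82


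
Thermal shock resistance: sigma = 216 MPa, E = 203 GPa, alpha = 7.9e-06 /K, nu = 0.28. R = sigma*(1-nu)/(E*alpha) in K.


R = 216*(1-0.28)/(203*1000*7.9e-06) = 97 K

97


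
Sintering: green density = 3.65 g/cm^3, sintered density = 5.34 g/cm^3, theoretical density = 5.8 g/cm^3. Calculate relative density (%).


Relative = 5.34 / 5.8 * 100 = 92.1%

92.1


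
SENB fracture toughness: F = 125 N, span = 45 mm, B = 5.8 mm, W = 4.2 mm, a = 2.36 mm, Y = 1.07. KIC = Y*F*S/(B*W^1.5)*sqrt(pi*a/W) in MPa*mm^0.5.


KIC = 1.07*125*45/(5.8*4.2^1.5)*sqrt(pi*2.36/4.2) = 160.18

160.18


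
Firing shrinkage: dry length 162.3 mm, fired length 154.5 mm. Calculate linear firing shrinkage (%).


FS = (162.3 - 154.5) / 162.3 * 100 = 4.81%

4.81


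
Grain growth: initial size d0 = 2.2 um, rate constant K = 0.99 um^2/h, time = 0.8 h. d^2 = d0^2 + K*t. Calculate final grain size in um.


d^2 = 2.2^2 + 0.99*0.8 = 5.632
d = sqrt(5.632) = 2.37 um

2.37


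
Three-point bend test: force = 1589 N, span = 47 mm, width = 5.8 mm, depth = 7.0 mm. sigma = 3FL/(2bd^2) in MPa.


sigma = 3*1589*47/(2*5.8*7.0^2) = 394.2 MPa

394.2


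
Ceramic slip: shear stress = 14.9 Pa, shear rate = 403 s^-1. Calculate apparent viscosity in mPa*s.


eta = tau/gamma * 1000 = 14.9/403 * 1000 = 37.0 mPa*s

37.0


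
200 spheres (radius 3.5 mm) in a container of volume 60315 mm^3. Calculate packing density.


V_sphere = 4/3*pi*3.5^3 = 179.5944 mm^3
Total V = 200*179.5944 = 35918.88 mm^3
PD = 35918.88 / 60315 = 0.596

0.596


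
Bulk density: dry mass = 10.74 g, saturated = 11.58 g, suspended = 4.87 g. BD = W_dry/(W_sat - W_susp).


BD = 10.74 / (11.58 - 4.87) = 10.74 / 6.71 = 1.601 g/cm^3

1.601


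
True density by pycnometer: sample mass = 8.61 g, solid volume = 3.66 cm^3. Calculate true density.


TD = 8.61 / 3.66 = 2.352 g/cm^3

2.352


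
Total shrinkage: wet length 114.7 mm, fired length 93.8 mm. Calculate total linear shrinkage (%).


TS = (114.7 - 93.8) / 114.7 * 100 = 18.22%

18.22


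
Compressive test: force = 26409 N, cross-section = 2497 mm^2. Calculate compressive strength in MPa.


CS = 26409 / 2497 = 10.6 MPa

10.6


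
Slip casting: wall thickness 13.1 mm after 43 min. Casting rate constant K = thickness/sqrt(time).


K = 13.1 / sqrt(43) = 13.1 / 6.5574 = 1.998 mm/min^0.5

1.998


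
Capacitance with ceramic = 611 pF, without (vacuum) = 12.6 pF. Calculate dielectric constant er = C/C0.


er = 611 / 12.6 = 48.49

48.49


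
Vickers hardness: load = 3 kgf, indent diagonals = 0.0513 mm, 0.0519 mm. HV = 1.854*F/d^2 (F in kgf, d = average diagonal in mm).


d_avg = (0.0513+0.0519)/2 = 0.0516 mm
HV = 1.854*3/0.0516^2 = 2089

2089


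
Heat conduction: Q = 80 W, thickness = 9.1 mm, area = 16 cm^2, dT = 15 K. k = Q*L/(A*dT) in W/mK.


k = 80*9.1/1000/(16/10000*15) = 30.33 W/mK

30.33


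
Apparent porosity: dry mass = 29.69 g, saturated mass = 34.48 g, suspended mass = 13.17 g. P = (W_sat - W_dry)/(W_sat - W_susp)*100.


P = (34.48 - 29.69) / (34.48 - 13.17) * 100 = 4.79 / 21.31 * 100 = 22.5%

22.5


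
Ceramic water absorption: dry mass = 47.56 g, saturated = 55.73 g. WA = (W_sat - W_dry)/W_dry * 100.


WA = (55.73 - 47.56) / 47.56 * 100 = 17.18%

17.18


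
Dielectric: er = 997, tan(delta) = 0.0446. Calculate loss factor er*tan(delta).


Loss = 997 * 0.0446 = 44.466

44.466


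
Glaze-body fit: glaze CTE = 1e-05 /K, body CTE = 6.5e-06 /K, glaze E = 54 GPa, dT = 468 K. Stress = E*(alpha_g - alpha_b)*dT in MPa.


Stress = 54*1000*(1e-05 - 6.5e-06)*468 = 88.5 MPa

88.5


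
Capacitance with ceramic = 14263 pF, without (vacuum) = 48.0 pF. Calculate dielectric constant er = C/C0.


er = 14263 / 48.0 = 297.15

297.15


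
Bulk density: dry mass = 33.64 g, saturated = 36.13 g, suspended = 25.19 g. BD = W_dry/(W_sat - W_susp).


BD = 33.64 / (36.13 - 25.19) = 33.64 / 10.94 = 3.075 g/cm^3

3.075


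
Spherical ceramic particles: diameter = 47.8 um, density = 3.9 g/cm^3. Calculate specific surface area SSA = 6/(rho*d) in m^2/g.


SSA = 6 / (3.9 * 47.8) = 0.032 m^2/g

0.032


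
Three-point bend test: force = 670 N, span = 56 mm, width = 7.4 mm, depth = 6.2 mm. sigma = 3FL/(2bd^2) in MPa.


sigma = 3*670*56/(2*7.4*6.2^2) = 197.9 MPa

197.9


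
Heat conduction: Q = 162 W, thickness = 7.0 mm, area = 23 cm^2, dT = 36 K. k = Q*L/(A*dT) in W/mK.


k = 162*7.0/1000/(23/10000*36) = 13.7 W/mK

13.7


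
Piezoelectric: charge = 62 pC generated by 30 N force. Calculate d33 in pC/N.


d33 = 62 / 30 = 2.1 pC/N

2.1


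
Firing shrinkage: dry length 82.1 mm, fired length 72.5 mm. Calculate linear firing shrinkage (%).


FS = (82.1 - 72.5) / 82.1 * 100 = 11.69%

11.69


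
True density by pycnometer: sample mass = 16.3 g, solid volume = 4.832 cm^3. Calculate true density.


TD = 16.3 / 4.832 = 3.373 g/cm^3

3.373


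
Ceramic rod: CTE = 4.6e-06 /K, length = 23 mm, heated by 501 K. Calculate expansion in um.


dL = 4.6e-06 * 23 * 501 * 1000 = 53.006 um

53.006


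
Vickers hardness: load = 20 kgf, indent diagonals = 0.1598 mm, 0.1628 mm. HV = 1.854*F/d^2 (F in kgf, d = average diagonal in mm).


d_avg = (0.1598+0.1628)/2 = 0.1613 mm
HV = 1.854*20/0.1613^2 = 1425

1425


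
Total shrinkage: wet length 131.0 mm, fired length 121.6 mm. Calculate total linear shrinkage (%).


TS = (131.0 - 121.6) / 131.0 * 100 = 7.18%

7.18


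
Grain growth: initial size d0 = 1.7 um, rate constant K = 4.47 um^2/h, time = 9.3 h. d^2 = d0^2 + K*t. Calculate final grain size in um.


d^2 = 1.7^2 + 4.47*9.3 = 44.461
d = sqrt(44.461) = 6.67 um

6.67


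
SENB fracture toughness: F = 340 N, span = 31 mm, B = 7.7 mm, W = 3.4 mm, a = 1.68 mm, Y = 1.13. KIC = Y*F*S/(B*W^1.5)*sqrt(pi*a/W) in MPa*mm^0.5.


KIC = 1.13*340*31/(7.7*3.4^1.5)*sqrt(pi*1.68/3.4) = 307.4

307.4


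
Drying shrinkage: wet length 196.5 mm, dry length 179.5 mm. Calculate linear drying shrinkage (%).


DS = (196.5 - 179.5) / 196.5 * 100 = 8.65%

8.65


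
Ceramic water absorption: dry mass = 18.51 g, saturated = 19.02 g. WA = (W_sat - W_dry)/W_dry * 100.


WA = (19.02 - 18.51) / 18.51 * 100 = 2.76%

2.76


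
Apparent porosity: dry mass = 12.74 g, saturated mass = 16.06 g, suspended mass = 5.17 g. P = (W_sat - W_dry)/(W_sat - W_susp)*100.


P = (16.06 - 12.74) / (16.06 - 5.17) * 100 = 3.32 / 10.89 * 100 = 30.5%

30.5


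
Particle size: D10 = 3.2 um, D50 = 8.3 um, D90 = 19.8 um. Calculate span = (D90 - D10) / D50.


Span = (19.8 - 3.2) / 8.3 = 16.6 / 8.3 = 2.0

2.0


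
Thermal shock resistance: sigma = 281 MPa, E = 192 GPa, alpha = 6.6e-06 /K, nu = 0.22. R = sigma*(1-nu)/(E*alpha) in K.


R = 281*(1-0.22)/(192*1000*6.6e-06) = 173 K

173


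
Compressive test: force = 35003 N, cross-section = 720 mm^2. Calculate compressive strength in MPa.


CS = 35003 / 720 = 48.6 MPa

48.6


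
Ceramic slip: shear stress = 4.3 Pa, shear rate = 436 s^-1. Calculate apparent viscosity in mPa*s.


eta = tau/gamma * 1000 = 4.3/436 * 1000 = 9.9 mPa*s

9.9


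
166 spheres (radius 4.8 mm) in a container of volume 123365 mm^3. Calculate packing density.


V_sphere = 4/3*pi*4.8^3 = 463.2467 mm^3
Total V = 166*463.2467 = 76898.9522 mm^3
PD = 76898.9522 / 123365 = 0.623

0.623


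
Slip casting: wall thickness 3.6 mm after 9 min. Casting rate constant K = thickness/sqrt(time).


K = 3.6 / sqrt(9) = 3.6 / 3.0 = 1.2 mm/min^0.5

1.2


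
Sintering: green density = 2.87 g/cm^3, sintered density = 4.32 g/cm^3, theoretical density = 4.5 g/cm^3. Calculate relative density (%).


Relative = 4.32 / 4.5 * 100 = 96.0%

96.0


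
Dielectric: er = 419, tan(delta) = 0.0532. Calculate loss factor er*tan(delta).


Loss = 419 * 0.0532 = 22.291

22.291


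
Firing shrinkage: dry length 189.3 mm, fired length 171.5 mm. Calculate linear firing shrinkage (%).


FS = (189.3 - 171.5) / 189.3 * 100 = 9.4%

9.4


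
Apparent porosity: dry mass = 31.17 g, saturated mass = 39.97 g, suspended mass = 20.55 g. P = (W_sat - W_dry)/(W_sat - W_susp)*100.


P = (39.97 - 31.17) / (39.97 - 20.55) * 100 = 8.8 / 19.42 * 100 = 45.3%

45.3


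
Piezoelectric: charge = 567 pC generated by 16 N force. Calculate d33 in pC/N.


d33 = 567 / 16 = 35.4 pC/N

35.4


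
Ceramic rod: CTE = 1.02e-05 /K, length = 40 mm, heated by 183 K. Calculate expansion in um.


dL = 1.02e-05 * 40 * 183 * 1000 = 74.664 um

74.664


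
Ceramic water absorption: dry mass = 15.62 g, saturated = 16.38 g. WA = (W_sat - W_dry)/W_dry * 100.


WA = (16.38 - 15.62) / 15.62 * 100 = 4.87%

4.87


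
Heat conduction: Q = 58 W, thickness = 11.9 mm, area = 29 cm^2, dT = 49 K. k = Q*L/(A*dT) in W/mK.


k = 58*11.9/1000/(29/10000*49) = 4.86 W/mK

4.86


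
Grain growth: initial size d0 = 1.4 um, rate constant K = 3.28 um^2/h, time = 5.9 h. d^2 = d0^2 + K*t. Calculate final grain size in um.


d^2 = 1.4^2 + 3.28*5.9 = 21.312
d = sqrt(21.312) = 4.62 um

4.62


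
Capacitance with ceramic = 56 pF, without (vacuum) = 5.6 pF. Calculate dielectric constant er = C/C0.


er = 56 / 5.6 = 10.0

10.0


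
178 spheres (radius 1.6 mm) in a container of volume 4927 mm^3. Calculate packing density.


V_sphere = 4/3*pi*1.6^3 = 17.1573 mm^3
Total V = 178*17.1573 = 3053.9994 mm^3
PD = 3053.9994 / 4927 = 0.62

0.62


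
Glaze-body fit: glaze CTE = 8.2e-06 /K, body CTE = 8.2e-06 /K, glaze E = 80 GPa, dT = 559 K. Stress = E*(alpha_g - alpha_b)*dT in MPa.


Stress = 80*1000*(8.2e-06 - 8.2e-06)*559 = 0.0 MPa

0.0


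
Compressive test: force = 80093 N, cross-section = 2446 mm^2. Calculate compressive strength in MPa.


CS = 80093 / 2446 = 32.7 MPa

32.7


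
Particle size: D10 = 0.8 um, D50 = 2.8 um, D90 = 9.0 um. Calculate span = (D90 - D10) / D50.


Span = (9.0 - 0.8) / 2.8 = 8.2 / 2.8 = 2.929

2.929


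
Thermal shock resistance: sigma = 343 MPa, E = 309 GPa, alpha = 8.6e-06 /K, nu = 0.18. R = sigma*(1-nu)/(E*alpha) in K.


R = 343*(1-0.18)/(309*1000*8.6e-06) = 106 K

106


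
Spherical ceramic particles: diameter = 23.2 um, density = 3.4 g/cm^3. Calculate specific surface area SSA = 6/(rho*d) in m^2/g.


SSA = 6 / (3.4 * 23.2) = 0.076 m^2/g

0.076


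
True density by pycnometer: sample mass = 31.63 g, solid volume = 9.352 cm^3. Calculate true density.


TD = 31.63 / 9.352 = 3.382 g/cm^3

3.382


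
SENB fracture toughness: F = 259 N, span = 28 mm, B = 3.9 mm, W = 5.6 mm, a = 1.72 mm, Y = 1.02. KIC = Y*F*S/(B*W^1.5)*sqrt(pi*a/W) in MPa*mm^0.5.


KIC = 1.02*259*28/(3.9*5.6^1.5)*sqrt(pi*1.72/5.6) = 140.59

140.59


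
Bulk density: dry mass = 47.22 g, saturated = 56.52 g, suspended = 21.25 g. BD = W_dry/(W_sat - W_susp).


BD = 47.22 / (56.52 - 21.25) = 47.22 / 35.27 = 1.339 g/cm^3

1.339


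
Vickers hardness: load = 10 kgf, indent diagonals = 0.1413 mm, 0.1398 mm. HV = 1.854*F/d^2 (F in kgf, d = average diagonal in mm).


d_avg = (0.1413+0.1398)/2 = 0.14055 mm
HV = 1.854*10/0.14055^2 = 939

939


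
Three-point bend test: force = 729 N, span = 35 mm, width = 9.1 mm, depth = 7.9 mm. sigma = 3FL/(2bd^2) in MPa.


sigma = 3*729*35/(2*9.1*7.9^2) = 67.4 MPa

67.4


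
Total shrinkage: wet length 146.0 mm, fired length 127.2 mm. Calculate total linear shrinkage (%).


TS = (146.0 - 127.2) / 146.0 * 100 = 12.88%

12.88


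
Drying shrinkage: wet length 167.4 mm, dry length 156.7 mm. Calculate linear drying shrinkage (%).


DS = (167.4 - 156.7) / 167.4 * 100 = 6.39%

6.39


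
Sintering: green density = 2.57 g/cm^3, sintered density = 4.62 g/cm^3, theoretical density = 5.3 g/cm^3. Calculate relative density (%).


Relative = 4.62 / 5.3 * 100 = 87.2%

87.2
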